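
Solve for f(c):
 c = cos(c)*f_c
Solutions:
 f(c) = C1 + Integral(c/cos(c), c)


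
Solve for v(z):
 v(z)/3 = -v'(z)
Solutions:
 v(z) = C1*exp(-z/3)


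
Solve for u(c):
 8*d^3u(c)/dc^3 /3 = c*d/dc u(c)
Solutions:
 u(c) = C1 + Integral(C2*airyai(3^(1/3)*c/2) + C3*airybi(3^(1/3)*c/2), c)


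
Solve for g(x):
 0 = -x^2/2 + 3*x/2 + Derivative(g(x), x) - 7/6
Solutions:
 g(x) = C1 + x^3/6 - 3*x^2/4 + 7*x/6


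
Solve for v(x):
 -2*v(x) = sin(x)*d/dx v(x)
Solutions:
 v(x) = C1*(cos(x) + 1)/(cos(x) - 1)


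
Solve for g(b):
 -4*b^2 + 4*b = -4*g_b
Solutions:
 g(b) = C1 + b^3/3 - b^2/2


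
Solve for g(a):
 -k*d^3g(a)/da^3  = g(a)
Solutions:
 g(a) = C1*exp(a*(-1/k)^(1/3)) + C2*exp(a*(-1/k)^(1/3)*(-1 + sqrt(3)*I)/2) + C3*exp(-a*(-1/k)^(1/3)*(1 + sqrt(3)*I)/2)


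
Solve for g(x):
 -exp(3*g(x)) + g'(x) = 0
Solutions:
 g(x) = log(-1/(C1 + 3*x))/3
 g(x) = log((-1/(C1 + x))^(1/3)*(-3^(2/3) - 3*3^(1/6)*I)/6)
 g(x) = log((-1/(C1 + x))^(1/3)*(-3^(2/3) + 3*3^(1/6)*I)/6)


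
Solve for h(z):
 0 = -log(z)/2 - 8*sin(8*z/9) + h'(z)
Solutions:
 h(z) = C1 + z*log(z)/2 - z/2 - 9*cos(8*z/9)


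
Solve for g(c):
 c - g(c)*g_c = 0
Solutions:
 g(c) = -sqrt(C1 + c^2)
 g(c) = sqrt(C1 + c^2)


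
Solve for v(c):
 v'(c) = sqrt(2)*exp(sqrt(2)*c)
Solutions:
 v(c) = C1 + exp(sqrt(2)*c)


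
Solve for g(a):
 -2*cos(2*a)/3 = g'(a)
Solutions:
 g(a) = C1 - sin(2*a)/3


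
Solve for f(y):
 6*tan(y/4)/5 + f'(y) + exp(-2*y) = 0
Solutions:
 f(y) = C1 - 12*log(tan(y/4)^2 + 1)/5 + exp(-2*y)/2


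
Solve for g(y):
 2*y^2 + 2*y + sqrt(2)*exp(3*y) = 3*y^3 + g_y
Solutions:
 g(y) = C1 - 3*y^4/4 + 2*y^3/3 + y^2 + sqrt(2)*exp(3*y)/3


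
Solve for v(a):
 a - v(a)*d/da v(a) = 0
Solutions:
 v(a) = -sqrt(C1 + a^2)
 v(a) = sqrt(C1 + a^2)


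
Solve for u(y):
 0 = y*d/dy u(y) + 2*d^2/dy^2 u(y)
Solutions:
 u(y) = C1 + C2*erf(y/2)


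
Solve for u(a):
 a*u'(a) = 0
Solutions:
 u(a) = C1


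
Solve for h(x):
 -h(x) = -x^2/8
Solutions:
 h(x) = x^2/8


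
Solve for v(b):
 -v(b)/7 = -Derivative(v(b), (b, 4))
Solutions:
 v(b) = C1*exp(-7^(3/4)*b/7) + C2*exp(7^(3/4)*b/7) + C3*sin(7^(3/4)*b/7) + C4*cos(7^(3/4)*b/7)


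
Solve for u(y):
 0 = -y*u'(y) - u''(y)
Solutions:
 u(y) = C1 + C2*erf(sqrt(2)*y/2)


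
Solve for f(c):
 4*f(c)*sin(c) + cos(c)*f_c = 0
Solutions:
 f(c) = C1*cos(c)^4


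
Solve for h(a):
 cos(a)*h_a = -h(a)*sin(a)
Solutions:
 h(a) = C1*cos(a)


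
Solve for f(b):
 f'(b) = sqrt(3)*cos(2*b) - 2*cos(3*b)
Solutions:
 f(b) = C1 + sqrt(3)*sin(2*b)/2 - 2*sin(3*b)/3


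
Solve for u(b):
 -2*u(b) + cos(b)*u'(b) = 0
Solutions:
 u(b) = C1*(sin(b) + 1)/(sin(b) - 1)


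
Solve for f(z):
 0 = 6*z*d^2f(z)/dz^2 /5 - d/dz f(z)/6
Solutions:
 f(z) = C1 + C2*z^(41/36)


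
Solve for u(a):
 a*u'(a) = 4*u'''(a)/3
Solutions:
 u(a) = C1 + Integral(C2*airyai(6^(1/3)*a/2) + C3*airybi(6^(1/3)*a/2), a)


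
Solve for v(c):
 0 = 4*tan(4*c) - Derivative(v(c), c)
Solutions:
 v(c) = C1 - log(cos(4*c))


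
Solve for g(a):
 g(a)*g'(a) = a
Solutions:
 g(a) = -sqrt(C1 + a^2)
 g(a) = sqrt(C1 + a^2)


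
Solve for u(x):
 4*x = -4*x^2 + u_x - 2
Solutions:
 u(x) = C1 + 4*x^3/3 + 2*x^2 + 2*x


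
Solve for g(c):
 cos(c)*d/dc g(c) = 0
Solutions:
 g(c) = C1


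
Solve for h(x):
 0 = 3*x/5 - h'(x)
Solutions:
 h(x) = C1 + 3*x^2/10


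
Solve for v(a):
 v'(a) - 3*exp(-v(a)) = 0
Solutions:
 v(a) = log(C1 + 3*a)


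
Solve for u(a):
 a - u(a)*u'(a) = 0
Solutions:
 u(a) = -sqrt(C1 + a^2)
 u(a) = sqrt(C1 + a^2)


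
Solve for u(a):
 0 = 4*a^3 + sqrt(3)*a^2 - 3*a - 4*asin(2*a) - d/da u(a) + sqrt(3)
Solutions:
 u(a) = C1 + a^4 + sqrt(3)*a^3/3 - 3*a^2/2 - 4*a*asin(2*a) + sqrt(3)*a - 2*sqrt(1 - 4*a^2)


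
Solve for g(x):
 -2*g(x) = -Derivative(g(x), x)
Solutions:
 g(x) = C1*exp(2*x)


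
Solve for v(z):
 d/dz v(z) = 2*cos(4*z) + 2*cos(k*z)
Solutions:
 v(z) = C1 + sin(4*z)/2 + 2*sin(k*z)/k


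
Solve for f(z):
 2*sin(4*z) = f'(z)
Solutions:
 f(z) = C1 - cos(4*z)/2


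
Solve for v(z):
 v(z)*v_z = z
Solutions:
 v(z) = -sqrt(C1 + z^2)
 v(z) = sqrt(C1 + z^2)


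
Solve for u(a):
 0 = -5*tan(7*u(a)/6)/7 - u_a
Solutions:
 u(a) = -6*asin(C1*exp(-5*a/6))/7 + 6*pi/7
 u(a) = 6*asin(C1*exp(-5*a/6))/7


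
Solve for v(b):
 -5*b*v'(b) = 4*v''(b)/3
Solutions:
 v(b) = C1 + C2*erf(sqrt(30)*b/4)


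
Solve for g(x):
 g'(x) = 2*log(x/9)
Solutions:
 g(x) = C1 + 2*x*log(x) - x*log(81) - 2*x


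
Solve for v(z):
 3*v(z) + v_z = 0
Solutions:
 v(z) = C1*exp(-3*z)


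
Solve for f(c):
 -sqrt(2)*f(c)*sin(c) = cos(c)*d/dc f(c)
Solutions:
 f(c) = C1*cos(c)^(sqrt(2))


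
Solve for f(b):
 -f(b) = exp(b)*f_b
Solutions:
 f(b) = C1*exp(exp(-b))


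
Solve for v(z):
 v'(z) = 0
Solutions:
 v(z) = C1


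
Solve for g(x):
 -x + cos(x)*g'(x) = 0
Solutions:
 g(x) = C1 + Integral(x/cos(x), x)


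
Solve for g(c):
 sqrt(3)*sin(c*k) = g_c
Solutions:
 g(c) = C1 - sqrt(3)*cos(c*k)/k


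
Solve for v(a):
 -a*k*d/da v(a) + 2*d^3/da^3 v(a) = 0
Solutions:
 v(a) = C1 + Integral(C2*airyai(2^(2/3)*a*k^(1/3)/2) + C3*airybi(2^(2/3)*a*k^(1/3)/2), a)


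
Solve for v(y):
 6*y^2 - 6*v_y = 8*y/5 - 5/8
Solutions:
 v(y) = C1 + y^3/3 - 2*y^2/15 + 5*y/48


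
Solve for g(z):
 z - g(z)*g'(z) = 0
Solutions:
 g(z) = -sqrt(C1 + z^2)
 g(z) = sqrt(C1 + z^2)


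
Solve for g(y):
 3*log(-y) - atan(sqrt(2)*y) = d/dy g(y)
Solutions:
 g(y) = C1 + 3*y*log(-y) - y*atan(sqrt(2)*y) - 3*y + sqrt(2)*log(2*y^2 + 1)/4


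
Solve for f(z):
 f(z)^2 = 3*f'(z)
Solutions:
 f(z) = -3/(C1 + z)


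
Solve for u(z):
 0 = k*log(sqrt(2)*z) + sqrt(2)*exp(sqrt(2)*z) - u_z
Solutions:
 u(z) = C1 + k*z*log(z) + k*z*(-1 + log(2)/2) + exp(sqrt(2)*z)


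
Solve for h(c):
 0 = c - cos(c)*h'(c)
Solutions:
 h(c) = C1 + Integral(c/cos(c), c)


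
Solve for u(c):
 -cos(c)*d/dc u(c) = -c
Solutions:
 u(c) = C1 + Integral(c/cos(c), c)


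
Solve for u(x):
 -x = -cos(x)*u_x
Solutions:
 u(x) = C1 + Integral(x/cos(x), x)


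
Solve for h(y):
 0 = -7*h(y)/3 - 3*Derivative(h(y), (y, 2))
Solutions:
 h(y) = C1*sin(sqrt(7)*y/3) + C2*cos(sqrt(7)*y/3)


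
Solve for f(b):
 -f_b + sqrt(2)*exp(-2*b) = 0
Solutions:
 f(b) = C1 - sqrt(2)*exp(-2*b)/2


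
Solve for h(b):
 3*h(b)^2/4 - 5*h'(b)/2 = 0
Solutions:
 h(b) = -10/(C1 + 3*b)


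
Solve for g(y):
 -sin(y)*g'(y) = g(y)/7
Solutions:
 g(y) = C1*(cos(y) + 1)^(1/14)/(cos(y) - 1)^(1/14)


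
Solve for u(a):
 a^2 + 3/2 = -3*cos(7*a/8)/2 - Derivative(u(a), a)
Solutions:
 u(a) = C1 - a^3/3 - 3*a/2 - 12*sin(7*a/8)/7


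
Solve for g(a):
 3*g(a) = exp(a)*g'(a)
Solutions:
 g(a) = C1*exp(-3*exp(-a))


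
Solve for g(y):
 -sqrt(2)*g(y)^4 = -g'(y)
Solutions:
 g(y) = (-1/(C1 + 3*sqrt(2)*y))^(1/3)
 g(y) = (-1/(C1 + sqrt(2)*y))^(1/3)*(-3^(2/3) - 3*3^(1/6)*I)/6
 g(y) = (-1/(C1 + sqrt(2)*y))^(1/3)*(-3^(2/3) + 3*3^(1/6)*I)/6


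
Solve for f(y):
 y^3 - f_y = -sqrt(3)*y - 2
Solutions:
 f(y) = C1 + y^4/4 + sqrt(3)*y^2/2 + 2*y


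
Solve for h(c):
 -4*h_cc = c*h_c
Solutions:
 h(c) = C1 + C2*erf(sqrt(2)*c/4)


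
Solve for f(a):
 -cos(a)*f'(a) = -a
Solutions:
 f(a) = C1 + Integral(a/cos(a), a)


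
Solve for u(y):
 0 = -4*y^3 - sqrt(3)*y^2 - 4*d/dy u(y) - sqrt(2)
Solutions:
 u(y) = C1 - y^4/4 - sqrt(3)*y^3/12 - sqrt(2)*y/4


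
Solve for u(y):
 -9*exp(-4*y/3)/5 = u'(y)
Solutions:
 u(y) = C1 + 27*exp(-4*y/3)/20


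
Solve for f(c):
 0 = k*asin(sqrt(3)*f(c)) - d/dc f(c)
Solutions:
 Integral(1/asin(sqrt(3)*_y), (_y, f(c))) = C1 + c*k


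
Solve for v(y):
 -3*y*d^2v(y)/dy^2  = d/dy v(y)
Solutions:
 v(y) = C1 + C2*y^(2/3)


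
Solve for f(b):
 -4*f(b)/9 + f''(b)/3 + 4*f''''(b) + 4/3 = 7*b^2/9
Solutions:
 f(b) = C1*exp(-sqrt(6)*b*sqrt(-1 + sqrt(65))/12) + C2*exp(sqrt(6)*b*sqrt(-1 + sqrt(65))/12) + C3*sin(sqrt(6)*b*sqrt(1 + sqrt(65))/12) + C4*cos(sqrt(6)*b*sqrt(1 + sqrt(65))/12) - 7*b^2/4 + 3/8


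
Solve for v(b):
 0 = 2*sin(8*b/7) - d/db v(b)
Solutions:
 v(b) = C1 - 7*cos(8*b/7)/4


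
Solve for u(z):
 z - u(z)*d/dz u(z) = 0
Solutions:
 u(z) = -sqrt(C1 + z^2)
 u(z) = sqrt(C1 + z^2)


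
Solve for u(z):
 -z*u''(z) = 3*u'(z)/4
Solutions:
 u(z) = C1 + C2*z^(1/4)


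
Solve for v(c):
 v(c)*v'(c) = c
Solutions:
 v(c) = -sqrt(C1 + c^2)
 v(c) = sqrt(C1 + c^2)


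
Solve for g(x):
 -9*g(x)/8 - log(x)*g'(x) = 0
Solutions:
 g(x) = C1*exp(-9*li(x)/8)


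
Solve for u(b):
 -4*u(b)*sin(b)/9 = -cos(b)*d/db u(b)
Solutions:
 u(b) = C1/cos(b)^(4/9)


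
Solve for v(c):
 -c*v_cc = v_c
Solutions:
 v(c) = C1 + C2*log(c)


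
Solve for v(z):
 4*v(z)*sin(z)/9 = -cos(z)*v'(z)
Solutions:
 v(z) = C1*cos(z)^(4/9)


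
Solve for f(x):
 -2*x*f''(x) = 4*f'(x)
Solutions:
 f(x) = C1 + C2/x


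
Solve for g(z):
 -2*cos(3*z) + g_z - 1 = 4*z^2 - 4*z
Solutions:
 g(z) = C1 + 4*z^3/3 - 2*z^2 + z + 2*sin(3*z)/3


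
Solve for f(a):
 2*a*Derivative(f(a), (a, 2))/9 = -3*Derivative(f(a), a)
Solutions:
 f(a) = C1 + C2/a^(25/2)


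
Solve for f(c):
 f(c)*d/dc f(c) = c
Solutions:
 f(c) = -sqrt(C1 + c^2)
 f(c) = sqrt(C1 + c^2)


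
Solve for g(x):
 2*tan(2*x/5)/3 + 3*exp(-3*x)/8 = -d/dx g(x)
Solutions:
 g(x) = C1 - 5*log(tan(2*x/5)^2 + 1)/6 + exp(-3*x)/8


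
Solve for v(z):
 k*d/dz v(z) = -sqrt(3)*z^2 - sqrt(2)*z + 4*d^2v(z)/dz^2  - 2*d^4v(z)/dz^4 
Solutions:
 v(z) = C1 + C2*exp(z*(6^(1/3)*(9*k + 2*sqrt(3)*sqrt(27*k^2/4 - 32))^(1/3)/12 - 2^(1/3)*3^(5/6)*I*(9*k + 2*sqrt(3)*sqrt(27*k^2/4 - 32))^(1/3)/12 - 8/((-6^(1/3) + 2^(1/3)*3^(5/6)*I)*(9*k + 2*sqrt(3)*sqrt(27*k^2/4 - 32))^(1/3)))) + C3*exp(z*(6^(1/3)*(9*k + 2*sqrt(3)*sqrt(27*k^2/4 - 32))^(1/3)/12 + 2^(1/3)*3^(5/6)*I*(9*k + 2*sqrt(3)*sqrt(27*k^2/4 - 32))^(1/3)/12 + 8/((6^(1/3) + 2^(1/3)*3^(5/6)*I)*(9*k + 2*sqrt(3)*sqrt(27*k^2/4 - 32))^(1/3)))) + C4*exp(-6^(1/3)*z*((9*k + 2*sqrt(3)*sqrt(27*k^2/4 - 32))^(1/3) + 4*6^(1/3)/(9*k + 2*sqrt(3)*sqrt(27*k^2/4 - 32))^(1/3))/6) - sqrt(3)*z^3/(3*k) - sqrt(2)*z^2/(2*k) - 4*sqrt(3)*z^2/k^2 - 4*sqrt(2)*z/k^2 - 32*sqrt(3)*z/k^3


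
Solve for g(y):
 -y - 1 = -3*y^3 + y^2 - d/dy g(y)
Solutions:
 g(y) = C1 - 3*y^4/4 + y^3/3 + y^2/2 + y


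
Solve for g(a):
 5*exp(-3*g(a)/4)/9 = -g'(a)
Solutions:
 g(a) = 4*log(C1 - 5*a/12)/3
 g(a) = 4*log((-18^(1/3) - 3*2^(1/3)*3^(1/6)*I)*(C1 - 5*a)^(1/3)/12)
 g(a) = 4*log((-18^(1/3) + 3*2^(1/3)*3^(1/6)*I)*(C1 - 5*a)^(1/3)/12)


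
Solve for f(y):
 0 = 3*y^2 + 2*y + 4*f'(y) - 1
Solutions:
 f(y) = C1 - y^3/4 - y^2/4 + y/4


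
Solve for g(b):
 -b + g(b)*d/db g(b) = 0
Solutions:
 g(b) = -sqrt(C1 + b^2)
 g(b) = sqrt(C1 + b^2)


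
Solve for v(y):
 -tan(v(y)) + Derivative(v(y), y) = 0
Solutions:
 v(y) = pi - asin(C1*exp(y))
 v(y) = asin(C1*exp(y))


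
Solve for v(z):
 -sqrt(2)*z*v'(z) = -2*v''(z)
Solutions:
 v(z) = C1 + C2*erfi(2^(1/4)*z/2)


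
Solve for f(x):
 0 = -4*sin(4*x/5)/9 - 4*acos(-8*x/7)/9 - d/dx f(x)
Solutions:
 f(x) = C1 - 4*x*acos(-8*x/7)/9 - sqrt(49 - 64*x^2)/18 + 5*cos(4*x/5)/9


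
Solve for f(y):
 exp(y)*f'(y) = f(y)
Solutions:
 f(y) = C1*exp(-exp(-y))


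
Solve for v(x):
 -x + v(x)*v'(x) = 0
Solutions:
 v(x) = -sqrt(C1 + x^2)
 v(x) = sqrt(C1 + x^2)


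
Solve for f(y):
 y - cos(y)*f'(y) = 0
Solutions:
 f(y) = C1 + Integral(y/cos(y), y)


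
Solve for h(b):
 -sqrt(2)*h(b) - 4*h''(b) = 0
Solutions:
 h(b) = C1*sin(2^(1/4)*b/2) + C2*cos(2^(1/4)*b/2)


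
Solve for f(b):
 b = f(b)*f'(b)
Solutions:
 f(b) = -sqrt(C1 + b^2)
 f(b) = sqrt(C1 + b^2)


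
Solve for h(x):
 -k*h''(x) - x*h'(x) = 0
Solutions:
 h(x) = C1 + C2*sqrt(k)*erf(sqrt(2)*x*sqrt(1/k)/2)


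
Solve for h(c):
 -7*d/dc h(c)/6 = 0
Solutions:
 h(c) = C1


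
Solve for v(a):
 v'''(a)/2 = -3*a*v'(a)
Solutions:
 v(a) = C1 + Integral(C2*airyai(-6^(1/3)*a) + C3*airybi(-6^(1/3)*a), a)


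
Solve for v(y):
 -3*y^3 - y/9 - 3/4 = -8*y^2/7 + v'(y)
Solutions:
 v(y) = C1 - 3*y^4/4 + 8*y^3/21 - y^2/18 - 3*y/4


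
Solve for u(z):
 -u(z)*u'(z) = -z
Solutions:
 u(z) = -sqrt(C1 + z^2)
 u(z) = sqrt(C1 + z^2)


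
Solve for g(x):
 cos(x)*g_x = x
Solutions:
 g(x) = C1 + Integral(x/cos(x), x)


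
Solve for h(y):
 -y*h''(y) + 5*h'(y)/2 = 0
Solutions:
 h(y) = C1 + C2*y^(7/2)


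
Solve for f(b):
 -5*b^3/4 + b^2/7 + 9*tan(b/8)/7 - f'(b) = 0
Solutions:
 f(b) = C1 - 5*b^4/16 + b^3/21 - 72*log(cos(b/8))/7


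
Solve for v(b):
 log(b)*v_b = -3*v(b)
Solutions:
 v(b) = C1*exp(-3*li(b))


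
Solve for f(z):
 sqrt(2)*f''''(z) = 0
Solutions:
 f(z) = C1 + C2*z + C3*z^2 + C4*z^3


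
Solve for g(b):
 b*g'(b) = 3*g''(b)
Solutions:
 g(b) = C1 + C2*erfi(sqrt(6)*b/6)


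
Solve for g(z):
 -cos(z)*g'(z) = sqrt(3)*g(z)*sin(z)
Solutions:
 g(z) = C1*cos(z)^(sqrt(3))


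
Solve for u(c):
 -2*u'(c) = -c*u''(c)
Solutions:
 u(c) = C1 + C2*c^3


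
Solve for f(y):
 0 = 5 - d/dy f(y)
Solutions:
 f(y) = C1 + 5*y


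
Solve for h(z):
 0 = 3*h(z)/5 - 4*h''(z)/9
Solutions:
 h(z) = C1*exp(-3*sqrt(15)*z/10) + C2*exp(3*sqrt(15)*z/10)


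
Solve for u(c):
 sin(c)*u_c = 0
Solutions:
 u(c) = C1


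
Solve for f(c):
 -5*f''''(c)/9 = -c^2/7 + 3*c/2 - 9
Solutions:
 f(c) = C1 + C2*c + C3*c^2 + C4*c^3 + c^6/1400 - 9*c^5/400 + 27*c^4/40


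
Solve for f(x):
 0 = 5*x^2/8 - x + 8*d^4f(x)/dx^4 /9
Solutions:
 f(x) = C1 + C2*x + C3*x^2 + C4*x^3 - x^6/512 + 3*x^5/320


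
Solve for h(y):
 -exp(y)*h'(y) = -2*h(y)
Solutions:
 h(y) = C1*exp(-2*exp(-y))


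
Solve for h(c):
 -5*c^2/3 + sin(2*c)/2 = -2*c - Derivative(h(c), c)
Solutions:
 h(c) = C1 + 5*c^3/9 - c^2 + cos(2*c)/4


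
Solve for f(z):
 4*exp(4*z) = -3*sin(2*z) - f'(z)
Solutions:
 f(z) = C1 - exp(4*z) + 3*cos(2*z)/2


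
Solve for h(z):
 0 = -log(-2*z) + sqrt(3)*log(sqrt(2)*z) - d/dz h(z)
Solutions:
 h(z) = C1 + z*(-1 + sqrt(3))*log(z) + z*(-sqrt(3) - log(2) + sqrt(3)*log(2)/2 + 1 - I*pi)


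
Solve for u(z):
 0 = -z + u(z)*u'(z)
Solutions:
 u(z) = -sqrt(C1 + z^2)
 u(z) = sqrt(C1 + z^2)


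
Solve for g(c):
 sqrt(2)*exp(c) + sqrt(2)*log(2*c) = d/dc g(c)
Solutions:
 g(c) = C1 + sqrt(2)*c*log(c) + sqrt(2)*c*(-1 + log(2)) + sqrt(2)*exp(c)


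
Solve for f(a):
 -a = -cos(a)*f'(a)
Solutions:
 f(a) = C1 + Integral(a/cos(a), a)


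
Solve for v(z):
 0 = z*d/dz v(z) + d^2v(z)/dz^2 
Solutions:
 v(z) = C1 + C2*erf(sqrt(2)*z/2)


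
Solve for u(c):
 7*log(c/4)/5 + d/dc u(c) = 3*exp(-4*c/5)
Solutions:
 u(c) = C1 - 7*c*log(c)/5 + 7*c*(1 + 2*log(2))/5 - 15*exp(-4*c/5)/4


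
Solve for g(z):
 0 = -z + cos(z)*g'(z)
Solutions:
 g(z) = C1 + Integral(z/cos(z), z)


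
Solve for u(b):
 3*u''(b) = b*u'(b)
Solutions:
 u(b) = C1 + C2*erfi(sqrt(6)*b/6)


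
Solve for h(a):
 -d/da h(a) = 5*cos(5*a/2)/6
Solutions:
 h(a) = C1 - sin(5*a/2)/3


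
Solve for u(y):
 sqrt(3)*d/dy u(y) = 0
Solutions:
 u(y) = C1


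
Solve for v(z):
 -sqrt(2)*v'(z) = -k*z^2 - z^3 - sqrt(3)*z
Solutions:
 v(z) = C1 + sqrt(2)*k*z^3/6 + sqrt(2)*z^4/8 + sqrt(6)*z^2/4


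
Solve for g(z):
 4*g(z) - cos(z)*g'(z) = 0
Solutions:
 g(z) = C1*(sin(z)^2 + 2*sin(z) + 1)/(sin(z)^2 - 2*sin(z) + 1)


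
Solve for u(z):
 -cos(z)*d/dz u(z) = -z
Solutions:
 u(z) = C1 + Integral(z/cos(z), z)


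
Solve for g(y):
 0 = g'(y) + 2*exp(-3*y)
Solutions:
 g(y) = C1 + 2*exp(-3*y)/3


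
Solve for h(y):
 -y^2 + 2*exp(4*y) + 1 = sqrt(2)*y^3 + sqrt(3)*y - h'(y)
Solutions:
 h(y) = C1 + sqrt(2)*y^4/4 + y^3/3 + sqrt(3)*y^2/2 - y - exp(4*y)/2


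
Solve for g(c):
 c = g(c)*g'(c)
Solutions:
 g(c) = -sqrt(C1 + c^2)
 g(c) = sqrt(C1 + c^2)


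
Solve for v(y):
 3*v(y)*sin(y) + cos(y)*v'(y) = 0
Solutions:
 v(y) = C1*cos(y)^3


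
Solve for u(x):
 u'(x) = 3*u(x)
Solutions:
 u(x) = C1*exp(3*x)


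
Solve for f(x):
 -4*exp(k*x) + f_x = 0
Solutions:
 f(x) = C1 + 4*exp(k*x)/k


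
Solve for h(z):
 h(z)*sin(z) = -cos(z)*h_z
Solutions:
 h(z) = C1*cos(z)


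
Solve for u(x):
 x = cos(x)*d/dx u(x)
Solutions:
 u(x) = C1 + Integral(x/cos(x), x)


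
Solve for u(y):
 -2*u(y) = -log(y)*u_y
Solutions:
 u(y) = C1*exp(2*li(y))


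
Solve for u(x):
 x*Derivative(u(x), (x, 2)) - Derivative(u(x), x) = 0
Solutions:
 u(x) = C1 + C2*x^2


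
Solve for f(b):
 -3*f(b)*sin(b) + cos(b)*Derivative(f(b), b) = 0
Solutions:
 f(b) = C1/cos(b)^3


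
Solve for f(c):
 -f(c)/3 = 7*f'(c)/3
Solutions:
 f(c) = C1*exp(-c/7)


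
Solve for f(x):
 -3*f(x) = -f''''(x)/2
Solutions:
 f(x) = C1*exp(-6^(1/4)*x) + C2*exp(6^(1/4)*x) + C3*sin(6^(1/4)*x) + C4*cos(6^(1/4)*x)


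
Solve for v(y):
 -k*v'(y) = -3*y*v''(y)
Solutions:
 v(y) = C1 + y^(re(k)/3 + 1)*(C2*sin(log(y)*Abs(im(k))/3) + C3*cos(log(y)*im(k)/3))


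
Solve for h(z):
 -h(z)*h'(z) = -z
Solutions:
 h(z) = -sqrt(C1 + z^2)
 h(z) = sqrt(C1 + z^2)


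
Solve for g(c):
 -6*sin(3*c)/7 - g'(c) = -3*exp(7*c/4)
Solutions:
 g(c) = C1 + 12*exp(7*c/4)/7 + 2*cos(3*c)/7


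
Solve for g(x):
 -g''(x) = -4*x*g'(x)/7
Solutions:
 g(x) = C1 + C2*erfi(sqrt(14)*x/7)


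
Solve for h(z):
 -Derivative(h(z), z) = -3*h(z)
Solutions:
 h(z) = C1*exp(3*z)


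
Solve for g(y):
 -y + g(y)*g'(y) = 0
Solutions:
 g(y) = -sqrt(C1 + y^2)
 g(y) = sqrt(C1 + y^2)


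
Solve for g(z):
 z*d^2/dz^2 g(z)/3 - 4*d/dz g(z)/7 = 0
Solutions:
 g(z) = C1 + C2*z^(19/7)


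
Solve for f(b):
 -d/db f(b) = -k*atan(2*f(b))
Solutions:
 Integral(1/atan(2*_y), (_y, f(b))) = C1 + b*k


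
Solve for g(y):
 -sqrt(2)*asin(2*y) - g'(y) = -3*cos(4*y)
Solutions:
 g(y) = C1 - sqrt(2)*(y*asin(2*y) + sqrt(1 - 4*y^2)/2) + 3*sin(4*y)/4


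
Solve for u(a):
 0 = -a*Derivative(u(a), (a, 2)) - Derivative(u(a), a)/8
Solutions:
 u(a) = C1 + C2*a^(7/8)


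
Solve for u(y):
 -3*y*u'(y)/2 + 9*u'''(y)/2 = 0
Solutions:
 u(y) = C1 + Integral(C2*airyai(3^(2/3)*y/3) + C3*airybi(3^(2/3)*y/3), y)


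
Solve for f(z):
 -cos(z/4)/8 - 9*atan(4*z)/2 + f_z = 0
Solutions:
 f(z) = C1 + 9*z*atan(4*z)/2 - 9*log(16*z^2 + 1)/16 + sin(z/4)/2


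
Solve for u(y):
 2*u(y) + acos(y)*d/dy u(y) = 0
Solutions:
 u(y) = C1*exp(-2*Integral(1/acos(y), y))


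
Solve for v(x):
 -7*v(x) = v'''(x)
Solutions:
 v(x) = C3*exp(-7^(1/3)*x) + (C1*sin(sqrt(3)*7^(1/3)*x/2) + C2*cos(sqrt(3)*7^(1/3)*x/2))*exp(7^(1/3)*x/2)


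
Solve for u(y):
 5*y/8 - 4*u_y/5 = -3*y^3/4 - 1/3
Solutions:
 u(y) = C1 + 15*y^4/64 + 25*y^2/64 + 5*y/12


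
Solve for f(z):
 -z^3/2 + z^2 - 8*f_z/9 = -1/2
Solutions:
 f(z) = C1 - 9*z^4/64 + 3*z^3/8 + 9*z/16


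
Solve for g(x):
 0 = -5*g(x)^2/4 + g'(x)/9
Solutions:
 g(x) = -4/(C1 + 45*x)


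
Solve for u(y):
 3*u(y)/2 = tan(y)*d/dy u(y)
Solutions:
 u(y) = C1*sin(y)^(3/2)


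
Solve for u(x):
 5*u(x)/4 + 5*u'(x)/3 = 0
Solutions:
 u(x) = C1*exp(-3*x/4)


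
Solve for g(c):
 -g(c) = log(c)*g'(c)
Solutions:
 g(c) = C1*exp(-li(c))


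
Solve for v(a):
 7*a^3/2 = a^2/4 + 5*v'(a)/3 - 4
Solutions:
 v(a) = C1 + 21*a^4/40 - a^3/20 + 12*a/5


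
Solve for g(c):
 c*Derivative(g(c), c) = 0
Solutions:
 g(c) = C1


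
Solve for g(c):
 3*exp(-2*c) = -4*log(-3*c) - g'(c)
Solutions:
 g(c) = C1 - 4*c*log(-c) + 4*c*(1 - log(3)) + 3*exp(-2*c)/2


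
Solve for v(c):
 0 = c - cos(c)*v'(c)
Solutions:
 v(c) = C1 + Integral(c/cos(c), c)


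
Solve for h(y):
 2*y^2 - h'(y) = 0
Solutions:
 h(y) = C1 + 2*y^3/3


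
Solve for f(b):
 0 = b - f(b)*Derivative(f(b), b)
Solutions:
 f(b) = -sqrt(C1 + b^2)
 f(b) = sqrt(C1 + b^2)


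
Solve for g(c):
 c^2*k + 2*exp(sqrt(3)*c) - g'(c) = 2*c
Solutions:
 g(c) = C1 + c^3*k/3 - c^2 + 2*sqrt(3)*exp(sqrt(3)*c)/3


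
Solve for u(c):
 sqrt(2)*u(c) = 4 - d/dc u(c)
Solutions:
 u(c) = C1*exp(-sqrt(2)*c) + 2*sqrt(2)


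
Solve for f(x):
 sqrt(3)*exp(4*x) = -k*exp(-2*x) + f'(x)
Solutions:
 f(x) = C1 - k*exp(-2*x)/2 + sqrt(3)*exp(4*x)/4


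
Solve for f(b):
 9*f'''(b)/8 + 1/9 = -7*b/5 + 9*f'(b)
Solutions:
 f(b) = C1 + C2*exp(-2*sqrt(2)*b) + C3*exp(2*sqrt(2)*b) + 7*b^2/90 + b/81


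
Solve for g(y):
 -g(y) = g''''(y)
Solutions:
 g(y) = (C1*sin(sqrt(2)*y/2) + C2*cos(sqrt(2)*y/2))*exp(-sqrt(2)*y/2) + (C3*sin(sqrt(2)*y/2) + C4*cos(sqrt(2)*y/2))*exp(sqrt(2)*y/2)


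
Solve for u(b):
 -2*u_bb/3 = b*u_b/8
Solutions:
 u(b) = C1 + C2*erf(sqrt(6)*b/8)


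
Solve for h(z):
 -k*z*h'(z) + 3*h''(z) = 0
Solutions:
 h(z) = Piecewise((-sqrt(6)*sqrt(pi)*C1*erf(sqrt(6)*z*sqrt(-k)/6)/(2*sqrt(-k)) - C2, (k > 0) | (k < 0)), (-C1*z - C2, True))


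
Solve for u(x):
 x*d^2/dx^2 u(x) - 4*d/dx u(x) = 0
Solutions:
 u(x) = C1 + C2*x^5


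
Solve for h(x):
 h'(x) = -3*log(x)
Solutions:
 h(x) = C1 - 3*x*log(x) + 3*x


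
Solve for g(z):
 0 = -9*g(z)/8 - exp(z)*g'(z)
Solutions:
 g(z) = C1*exp(9*exp(-z)/8)


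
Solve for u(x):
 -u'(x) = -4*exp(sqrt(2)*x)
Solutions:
 u(x) = C1 + 2*sqrt(2)*exp(sqrt(2)*x)


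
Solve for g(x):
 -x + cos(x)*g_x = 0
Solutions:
 g(x) = C1 + Integral(x/cos(x), x)


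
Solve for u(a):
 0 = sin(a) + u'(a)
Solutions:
 u(a) = C1 + cos(a)


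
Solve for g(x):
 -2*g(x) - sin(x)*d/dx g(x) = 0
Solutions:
 g(x) = C1*(cos(x) + 1)/(cos(x) - 1)


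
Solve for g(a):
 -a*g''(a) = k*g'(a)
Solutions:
 g(a) = C1 + a^(1 - re(k))*(C2*sin(log(a)*Abs(im(k))) + C3*cos(log(a)*im(k)))


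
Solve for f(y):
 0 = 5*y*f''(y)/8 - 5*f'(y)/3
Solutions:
 f(y) = C1 + C2*y^(11/3)


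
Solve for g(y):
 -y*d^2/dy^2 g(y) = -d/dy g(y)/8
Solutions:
 g(y) = C1 + C2*y^(9/8)


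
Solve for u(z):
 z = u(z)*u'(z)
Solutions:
 u(z) = -sqrt(C1 + z^2)
 u(z) = sqrt(C1 + z^2)


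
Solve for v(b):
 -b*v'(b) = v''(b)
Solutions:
 v(b) = C1 + C2*erf(sqrt(2)*b/2)


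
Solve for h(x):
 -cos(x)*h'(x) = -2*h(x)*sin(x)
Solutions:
 h(x) = C1/cos(x)^2


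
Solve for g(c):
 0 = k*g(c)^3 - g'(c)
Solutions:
 g(c) = -sqrt(2)*sqrt(-1/(C1 + c*k))/2
 g(c) = sqrt(2)*sqrt(-1/(C1 + c*k))/2


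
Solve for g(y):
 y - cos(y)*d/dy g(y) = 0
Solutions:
 g(y) = C1 + Integral(y/cos(y), y)


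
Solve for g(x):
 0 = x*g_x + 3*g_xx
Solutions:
 g(x) = C1 + C2*erf(sqrt(6)*x/6)


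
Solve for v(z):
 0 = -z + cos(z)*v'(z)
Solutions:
 v(z) = C1 + Integral(z/cos(z), z)


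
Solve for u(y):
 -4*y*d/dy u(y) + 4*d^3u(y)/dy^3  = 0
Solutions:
 u(y) = C1 + Integral(C2*airyai(y) + C3*airybi(y), y)


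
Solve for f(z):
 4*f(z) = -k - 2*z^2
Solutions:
 f(z) = -k/4 - z^2/2


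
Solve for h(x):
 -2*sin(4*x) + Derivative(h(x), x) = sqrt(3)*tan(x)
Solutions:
 h(x) = C1 - sqrt(3)*log(cos(x)) - cos(4*x)/2


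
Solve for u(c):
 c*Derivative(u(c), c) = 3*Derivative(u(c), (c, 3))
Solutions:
 u(c) = C1 + Integral(C2*airyai(3^(2/3)*c/3) + C3*airybi(3^(2/3)*c/3), c)


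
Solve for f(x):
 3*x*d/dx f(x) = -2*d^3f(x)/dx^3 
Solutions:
 f(x) = C1 + Integral(C2*airyai(-2^(2/3)*3^(1/3)*x/2) + C3*airybi(-2^(2/3)*3^(1/3)*x/2), x)


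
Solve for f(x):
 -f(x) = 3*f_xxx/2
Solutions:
 f(x) = C3*exp(-2^(1/3)*3^(2/3)*x/3) + (C1*sin(2^(1/3)*3^(1/6)*x/2) + C2*cos(2^(1/3)*3^(1/6)*x/2))*exp(2^(1/3)*3^(2/3)*x/6)


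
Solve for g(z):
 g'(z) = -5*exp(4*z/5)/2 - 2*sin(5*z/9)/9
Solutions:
 g(z) = C1 - 25*exp(4*z/5)/8 + 2*cos(5*z/9)/5


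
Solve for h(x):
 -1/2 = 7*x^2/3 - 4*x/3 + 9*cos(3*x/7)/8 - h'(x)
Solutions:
 h(x) = C1 + 7*x^3/9 - 2*x^2/3 + x/2 + 21*sin(3*x/7)/8


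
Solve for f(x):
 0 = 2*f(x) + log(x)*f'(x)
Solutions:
 f(x) = C1*exp(-2*li(x))


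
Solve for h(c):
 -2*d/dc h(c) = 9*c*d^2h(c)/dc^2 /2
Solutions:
 h(c) = C1 + C2*c^(5/9)


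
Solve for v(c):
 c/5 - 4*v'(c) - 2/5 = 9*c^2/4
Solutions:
 v(c) = C1 - 3*c^3/16 + c^2/40 - c/10


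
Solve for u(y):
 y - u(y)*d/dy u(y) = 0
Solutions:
 u(y) = -sqrt(C1 + y^2)
 u(y) = sqrt(C1 + y^2)


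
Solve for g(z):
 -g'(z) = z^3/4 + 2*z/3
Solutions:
 g(z) = C1 - z^4/16 - z^2/3


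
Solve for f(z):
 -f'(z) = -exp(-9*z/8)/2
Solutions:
 f(z) = C1 - 4*exp(-9*z/8)/9


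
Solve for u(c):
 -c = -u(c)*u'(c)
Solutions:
 u(c) = -sqrt(C1 + c^2)
 u(c) = sqrt(C1 + c^2)


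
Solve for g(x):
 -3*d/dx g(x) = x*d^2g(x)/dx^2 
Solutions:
 g(x) = C1 + C2/x^2


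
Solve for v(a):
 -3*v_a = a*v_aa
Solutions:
 v(a) = C1 + C2/a^2


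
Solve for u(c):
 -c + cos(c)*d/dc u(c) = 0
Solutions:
 u(c) = C1 + Integral(c/cos(c), c)


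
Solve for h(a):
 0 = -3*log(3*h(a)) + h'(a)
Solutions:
 -Integral(1/(log(_y) + log(3)), (_y, h(a)))/3 = C1 - a


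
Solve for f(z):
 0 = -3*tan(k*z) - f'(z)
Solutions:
 f(z) = C1 - 3*Piecewise((-log(cos(k*z))/k, Ne(k, 0)), (0, True))


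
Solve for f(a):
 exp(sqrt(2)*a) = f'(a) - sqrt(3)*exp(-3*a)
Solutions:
 f(a) = C1 + sqrt(2)*exp(sqrt(2)*a)/2 - sqrt(3)*exp(-3*a)/3


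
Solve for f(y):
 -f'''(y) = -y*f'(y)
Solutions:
 f(y) = C1 + Integral(C2*airyai(y) + C3*airybi(y), y)


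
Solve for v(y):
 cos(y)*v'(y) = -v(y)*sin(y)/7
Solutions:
 v(y) = C1*cos(y)^(1/7)


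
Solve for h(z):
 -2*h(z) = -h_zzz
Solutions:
 h(z) = C3*exp(2^(1/3)*z) + (C1*sin(2^(1/3)*sqrt(3)*z/2) + C2*cos(2^(1/3)*sqrt(3)*z/2))*exp(-2^(1/3)*z/2)


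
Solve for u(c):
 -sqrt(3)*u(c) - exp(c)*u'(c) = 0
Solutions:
 u(c) = C1*exp(sqrt(3)*exp(-c))


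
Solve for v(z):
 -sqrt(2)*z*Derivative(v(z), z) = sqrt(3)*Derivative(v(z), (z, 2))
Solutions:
 v(z) = C1 + C2*erf(6^(3/4)*z/6)


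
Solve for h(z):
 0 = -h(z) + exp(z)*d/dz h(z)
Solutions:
 h(z) = C1*exp(-exp(-z))


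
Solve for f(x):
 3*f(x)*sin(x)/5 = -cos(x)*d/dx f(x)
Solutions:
 f(x) = C1*cos(x)^(3/5)


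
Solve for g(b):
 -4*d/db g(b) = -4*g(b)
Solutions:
 g(b) = C1*exp(b)


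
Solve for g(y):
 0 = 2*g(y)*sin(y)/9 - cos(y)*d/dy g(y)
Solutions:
 g(y) = C1/cos(y)^(2/9)


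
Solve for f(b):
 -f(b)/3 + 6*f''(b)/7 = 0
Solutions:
 f(b) = C1*exp(-sqrt(14)*b/6) + C2*exp(sqrt(14)*b/6)


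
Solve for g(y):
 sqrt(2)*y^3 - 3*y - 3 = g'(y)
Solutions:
 g(y) = C1 + sqrt(2)*y^4/4 - 3*y^2/2 - 3*y


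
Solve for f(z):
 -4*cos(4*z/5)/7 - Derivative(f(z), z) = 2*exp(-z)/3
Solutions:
 f(z) = C1 - 5*sin(4*z/5)/7 + 2*exp(-z)/3


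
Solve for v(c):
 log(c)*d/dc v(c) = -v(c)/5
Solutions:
 v(c) = C1*exp(-li(c)/5)


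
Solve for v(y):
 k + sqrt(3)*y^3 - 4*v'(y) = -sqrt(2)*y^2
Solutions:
 v(y) = C1 + k*y/4 + sqrt(3)*y^4/16 + sqrt(2)*y^3/12


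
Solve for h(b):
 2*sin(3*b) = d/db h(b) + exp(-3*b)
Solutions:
 h(b) = C1 - 2*cos(3*b)/3 + exp(-3*b)/3


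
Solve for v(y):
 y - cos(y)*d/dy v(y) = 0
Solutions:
 v(y) = C1 + Integral(y/cos(y), y)


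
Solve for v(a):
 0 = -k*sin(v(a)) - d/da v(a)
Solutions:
 v(a) = -acos((-C1 - exp(2*a*k))/(C1 - exp(2*a*k))) + 2*pi
 v(a) = acos((-C1 - exp(2*a*k))/(C1 - exp(2*a*k)))


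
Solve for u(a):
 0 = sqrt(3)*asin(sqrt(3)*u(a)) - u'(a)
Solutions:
 Integral(1/asin(sqrt(3)*_y), (_y, u(a))) = C1 + sqrt(3)*a


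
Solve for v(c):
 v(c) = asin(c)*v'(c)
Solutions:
 v(c) = C1*exp(Integral(1/asin(c), c))


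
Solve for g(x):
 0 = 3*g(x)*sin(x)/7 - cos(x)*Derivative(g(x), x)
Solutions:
 g(x) = C1/cos(x)^(3/7)


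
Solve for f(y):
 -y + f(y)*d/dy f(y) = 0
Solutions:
 f(y) = -sqrt(C1 + y^2)
 f(y) = sqrt(C1 + y^2)


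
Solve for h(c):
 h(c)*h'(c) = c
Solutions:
 h(c) = -sqrt(C1 + c^2)
 h(c) = sqrt(C1 + c^2)


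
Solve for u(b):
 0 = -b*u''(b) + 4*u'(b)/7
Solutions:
 u(b) = C1 + C2*b^(11/7)


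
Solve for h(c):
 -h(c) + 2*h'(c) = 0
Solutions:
 h(c) = C1*exp(c/2)


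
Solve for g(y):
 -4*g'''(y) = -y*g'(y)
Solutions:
 g(y) = C1 + Integral(C2*airyai(2^(1/3)*y/2) + C3*airybi(2^(1/3)*y/2), y)


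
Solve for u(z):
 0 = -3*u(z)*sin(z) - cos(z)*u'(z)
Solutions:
 u(z) = C1*cos(z)^3


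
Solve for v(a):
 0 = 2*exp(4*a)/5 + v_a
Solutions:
 v(a) = C1 - exp(4*a)/10


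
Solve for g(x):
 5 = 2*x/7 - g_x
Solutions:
 g(x) = C1 + x^2/7 - 5*x


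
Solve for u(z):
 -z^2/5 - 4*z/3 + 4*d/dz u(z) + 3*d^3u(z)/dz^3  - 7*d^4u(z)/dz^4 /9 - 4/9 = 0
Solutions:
 u(z) = C1 + C2*exp(z*(-3^(2/3)*(14*sqrt(130) + 179)^(1/3) - 27*3^(1/3)/(14*sqrt(130) + 179)^(1/3) + 18)/14)*sin(3*3^(1/6)*z*(-(14*sqrt(130) + 179)^(1/3) + 9*3^(2/3)/(14*sqrt(130) + 179)^(1/3))/14) + C3*exp(z*(-3^(2/3)*(14*sqrt(130) + 179)^(1/3) - 27*3^(1/3)/(14*sqrt(130) + 179)^(1/3) + 18)/14)*cos(3*3^(1/6)*z*(-(14*sqrt(130) + 179)^(1/3) + 9*3^(2/3)/(14*sqrt(130) + 179)^(1/3))/14) + C4*exp(z*(27*3^(1/3)/(14*sqrt(130) + 179)^(1/3) + 9 + 3^(2/3)*(14*sqrt(130) + 179)^(1/3))/7) + z^3/60 + z^2/6 + 13*z/360


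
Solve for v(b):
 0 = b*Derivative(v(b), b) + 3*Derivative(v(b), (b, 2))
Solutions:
 v(b) = C1 + C2*erf(sqrt(6)*b/6)


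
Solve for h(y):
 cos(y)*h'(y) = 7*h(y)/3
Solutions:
 h(y) = C1*(sin(y) + 1)^(7/6)/(sin(y) - 1)^(7/6)


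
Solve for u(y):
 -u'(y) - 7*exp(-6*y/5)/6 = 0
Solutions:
 u(y) = C1 + 35*exp(-6*y/5)/36


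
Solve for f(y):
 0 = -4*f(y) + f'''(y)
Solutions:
 f(y) = C3*exp(2^(2/3)*y) + (C1*sin(2^(2/3)*sqrt(3)*y/2) + C2*cos(2^(2/3)*sqrt(3)*y/2))*exp(-2^(2/3)*y/2)


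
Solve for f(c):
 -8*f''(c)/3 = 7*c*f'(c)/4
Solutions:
 f(c) = C1 + C2*erf(sqrt(21)*c/8)


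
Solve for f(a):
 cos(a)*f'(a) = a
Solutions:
 f(a) = C1 + Integral(a/cos(a), a)


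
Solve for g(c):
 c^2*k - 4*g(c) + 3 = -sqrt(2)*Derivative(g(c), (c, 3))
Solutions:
 g(c) = C3*exp(sqrt(2)*c) + c^2*k/4 + (C1*sin(sqrt(6)*c/2) + C2*cos(sqrt(6)*c/2))*exp(-sqrt(2)*c/2) + 3/4


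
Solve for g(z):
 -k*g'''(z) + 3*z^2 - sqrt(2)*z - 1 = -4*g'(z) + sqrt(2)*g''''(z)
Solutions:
 g(z) = C1 + C2*exp(-z*(2^(5/6)*k^2/(2*(k^3/4 + sqrt(-k^6 + (k^3 - 108)^2)/4 - 27)^(1/3)) + sqrt(2)*k + 2*2^(1/6)*(k^3/4 + sqrt(-k^6 + (k^3 - 108)^2)/4 - 27)^(1/3))/6) + C3*exp(z*(-2^(5/6)*k^2/((-1 + sqrt(3)*I)*(k^3/4 + sqrt(-k^6 + (k^3 - 108)^2)/4 - 27)^(1/3)) - sqrt(2)*k + 2^(1/6)*(k^3/4 + sqrt(-k^6 + (k^3 - 108)^2)/4 - 27)^(1/3) - 2^(1/6)*sqrt(3)*I*(k^3/4 + sqrt(-k^6 + (k^3 - 108)^2)/4 - 27)^(1/3))/6) + C4*exp(z*(2^(5/6)*k^2/((1 + sqrt(3)*I)*(k^3/4 + sqrt(-k^6 + (k^3 - 108)^2)/4 - 27)^(1/3)) - sqrt(2)*k + 2^(1/6)*(k^3/4 + sqrt(-k^6 + (k^3 - 108)^2)/4 - 27)^(1/3) + 2^(1/6)*sqrt(3)*I*(k^3/4 + sqrt(-k^6 + (k^3 - 108)^2)/4 - 27)^(1/3))/6) - 3*k*z/8 - z^3/4 + sqrt(2)*z^2/8 + z/4


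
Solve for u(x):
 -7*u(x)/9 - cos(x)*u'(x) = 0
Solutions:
 u(x) = C1*(sin(x) - 1)^(7/18)/(sin(x) + 1)^(7/18)


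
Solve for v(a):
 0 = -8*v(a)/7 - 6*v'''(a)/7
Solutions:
 v(a) = C3*exp(-6^(2/3)*a/3) + (C1*sin(2^(2/3)*3^(1/6)*a/2) + C2*cos(2^(2/3)*3^(1/6)*a/2))*exp(6^(2/3)*a/6)


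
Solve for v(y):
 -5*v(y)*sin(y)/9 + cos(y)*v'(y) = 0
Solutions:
 v(y) = C1/cos(y)^(5/9)


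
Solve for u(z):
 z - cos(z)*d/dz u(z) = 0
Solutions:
 u(z) = C1 + Integral(z/cos(z), z)


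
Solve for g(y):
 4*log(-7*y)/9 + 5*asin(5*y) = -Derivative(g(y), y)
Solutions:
 g(y) = C1 - 4*y*log(-y)/9 - 5*y*asin(5*y) - 4*y*log(7)/9 + 4*y/9 - sqrt(1 - 25*y^2)


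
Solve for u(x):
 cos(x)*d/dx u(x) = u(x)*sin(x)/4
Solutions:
 u(x) = C1/cos(x)^(1/4)


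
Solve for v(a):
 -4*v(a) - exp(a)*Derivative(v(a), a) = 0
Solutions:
 v(a) = C1*exp(4*exp(-a))


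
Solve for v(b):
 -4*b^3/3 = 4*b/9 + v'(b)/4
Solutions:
 v(b) = C1 - 4*b^4/3 - 8*b^2/9


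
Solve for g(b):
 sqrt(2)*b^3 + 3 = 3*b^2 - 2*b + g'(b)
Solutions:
 g(b) = C1 + sqrt(2)*b^4/4 - b^3 + b^2 + 3*b


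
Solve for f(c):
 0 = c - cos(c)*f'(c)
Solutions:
 f(c) = C1 + Integral(c/cos(c), c)


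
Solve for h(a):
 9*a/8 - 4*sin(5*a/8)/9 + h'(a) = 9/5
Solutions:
 h(a) = C1 - 9*a^2/16 + 9*a/5 - 32*cos(5*a/8)/45


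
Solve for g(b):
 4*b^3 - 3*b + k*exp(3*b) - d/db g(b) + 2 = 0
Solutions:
 g(b) = C1 + b^4 - 3*b^2/2 + 2*b + k*exp(3*b)/3


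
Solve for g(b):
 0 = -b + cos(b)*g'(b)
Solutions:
 g(b) = C1 + Integral(b/cos(b), b)


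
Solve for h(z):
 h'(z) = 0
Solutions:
 h(z) = C1


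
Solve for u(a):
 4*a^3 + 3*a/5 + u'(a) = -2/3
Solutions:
 u(a) = C1 - a^4 - 3*a^2/10 - 2*a/3


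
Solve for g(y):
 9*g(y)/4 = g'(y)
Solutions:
 g(y) = C1*exp(9*y/4)


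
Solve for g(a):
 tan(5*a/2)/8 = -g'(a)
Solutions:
 g(a) = C1 + log(cos(5*a/2))/20


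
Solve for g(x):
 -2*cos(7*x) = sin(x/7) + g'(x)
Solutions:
 g(x) = C1 - 2*sin(7*x)/7 + 7*cos(x/7)


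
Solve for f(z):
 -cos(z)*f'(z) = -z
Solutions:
 f(z) = C1 + Integral(z/cos(z), z)


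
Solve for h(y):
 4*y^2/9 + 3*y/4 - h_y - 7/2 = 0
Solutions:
 h(y) = C1 + 4*y^3/27 + 3*y^2/8 - 7*y/2


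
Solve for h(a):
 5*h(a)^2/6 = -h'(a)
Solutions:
 h(a) = 6/(C1 + 5*a)


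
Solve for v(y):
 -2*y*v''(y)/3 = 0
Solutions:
 v(y) = C1 + C2*y


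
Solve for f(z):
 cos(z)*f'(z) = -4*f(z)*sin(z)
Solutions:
 f(z) = C1*cos(z)^4


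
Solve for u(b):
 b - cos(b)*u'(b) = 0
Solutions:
 u(b) = C1 + Integral(b/cos(b), b)


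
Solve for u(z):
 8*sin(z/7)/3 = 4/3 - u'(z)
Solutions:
 u(z) = C1 + 4*z/3 + 56*cos(z/7)/3


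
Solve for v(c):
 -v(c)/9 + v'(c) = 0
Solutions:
 v(c) = C1*exp(c/9)


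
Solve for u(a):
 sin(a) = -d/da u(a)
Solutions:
 u(a) = C1 + cos(a)


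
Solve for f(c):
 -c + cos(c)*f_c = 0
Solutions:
 f(c) = C1 + Integral(c/cos(c), c)


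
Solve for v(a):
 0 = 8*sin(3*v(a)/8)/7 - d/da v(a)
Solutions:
 -8*a/7 + 4*log(cos(3*v(a)/8) - 1)/3 - 4*log(cos(3*v(a)/8) + 1)/3 = C1


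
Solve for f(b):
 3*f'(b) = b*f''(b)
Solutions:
 f(b) = C1 + C2*b^4


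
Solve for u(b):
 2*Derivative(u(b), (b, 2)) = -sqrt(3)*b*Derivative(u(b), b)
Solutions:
 u(b) = C1 + C2*erf(3^(1/4)*b/2)


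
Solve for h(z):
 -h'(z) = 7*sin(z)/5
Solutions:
 h(z) = C1 + 7*cos(z)/5


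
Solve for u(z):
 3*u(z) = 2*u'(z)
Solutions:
 u(z) = C1*exp(3*z/2)


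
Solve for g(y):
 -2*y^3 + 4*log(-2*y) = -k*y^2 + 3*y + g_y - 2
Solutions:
 g(y) = C1 + k*y^3/3 - y^4/2 - 3*y^2/2 + 4*y*log(-y) + 2*y*(-1 + 2*log(2))


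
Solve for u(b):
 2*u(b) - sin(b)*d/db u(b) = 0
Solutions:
 u(b) = C1*(cos(b) - 1)/(cos(b) + 1)


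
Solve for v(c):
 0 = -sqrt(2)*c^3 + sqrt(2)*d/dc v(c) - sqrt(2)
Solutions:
 v(c) = C1 + c^4/4 + c


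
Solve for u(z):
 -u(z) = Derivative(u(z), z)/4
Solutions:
 u(z) = C1*exp(-4*z)


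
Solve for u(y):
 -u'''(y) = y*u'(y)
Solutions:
 u(y) = C1 + Integral(C2*airyai(-y) + C3*airybi(-y), y)


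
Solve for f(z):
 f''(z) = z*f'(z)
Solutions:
 f(z) = C1 + C2*erfi(sqrt(2)*z/2)


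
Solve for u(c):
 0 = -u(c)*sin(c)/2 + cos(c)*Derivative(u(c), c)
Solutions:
 u(c) = C1/sqrt(cos(c))


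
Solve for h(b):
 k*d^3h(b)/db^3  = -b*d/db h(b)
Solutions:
 h(b) = C1 + Integral(C2*airyai(b*(-1/k)^(1/3)) + C3*airybi(b*(-1/k)^(1/3)), b)


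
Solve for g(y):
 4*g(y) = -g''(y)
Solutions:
 g(y) = C1*sin(2*y) + C2*cos(2*y)


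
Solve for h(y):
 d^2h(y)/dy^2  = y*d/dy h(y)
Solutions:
 h(y) = C1 + C2*erfi(sqrt(2)*y/2)


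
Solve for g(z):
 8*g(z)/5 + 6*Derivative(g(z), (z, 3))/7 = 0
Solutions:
 g(z) = C3*exp(-15^(2/3)*28^(1/3)*z/15) + (C1*sin(28^(1/3)*3^(1/6)*5^(2/3)*z/10) + C2*cos(28^(1/3)*3^(1/6)*5^(2/3)*z/10))*exp(15^(2/3)*28^(1/3)*z/30)


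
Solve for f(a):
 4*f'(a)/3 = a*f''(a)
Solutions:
 f(a) = C1 + C2*a^(7/3)


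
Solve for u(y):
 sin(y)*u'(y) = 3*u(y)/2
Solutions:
 u(y) = C1*(cos(y) - 1)^(3/4)/(cos(y) + 1)^(3/4)


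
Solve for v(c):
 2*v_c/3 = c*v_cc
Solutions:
 v(c) = C1 + C2*c^(5/3)


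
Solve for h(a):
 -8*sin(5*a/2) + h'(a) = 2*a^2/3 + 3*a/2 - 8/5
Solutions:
 h(a) = C1 + 2*a^3/9 + 3*a^2/4 - 8*a/5 - 16*cos(5*a/2)/5


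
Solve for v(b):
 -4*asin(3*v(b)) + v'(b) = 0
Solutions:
 Integral(1/asin(3*_y), (_y, v(b))) = C1 + 4*b


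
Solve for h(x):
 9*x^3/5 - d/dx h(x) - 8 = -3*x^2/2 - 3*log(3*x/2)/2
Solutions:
 h(x) = C1 + 9*x^4/20 + x^3/2 + 3*x*log(x)/2 - 19*x/2 - 2*x*log(2) + x*log(6)/2 + x*log(3)


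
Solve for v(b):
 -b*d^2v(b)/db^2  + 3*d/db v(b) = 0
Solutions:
 v(b) = C1 + C2*b^4


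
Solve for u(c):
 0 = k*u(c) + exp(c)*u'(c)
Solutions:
 u(c) = C1*exp(k*exp(-c))


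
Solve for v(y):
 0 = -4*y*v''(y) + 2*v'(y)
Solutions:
 v(y) = C1 + C2*y^(3/2)


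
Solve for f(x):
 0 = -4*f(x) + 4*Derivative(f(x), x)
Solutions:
 f(x) = C1*exp(x)


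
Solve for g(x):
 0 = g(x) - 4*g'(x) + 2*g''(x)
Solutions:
 g(x) = C1*exp(x*(1 - sqrt(2)/2)) + C2*exp(x*(sqrt(2)/2 + 1))


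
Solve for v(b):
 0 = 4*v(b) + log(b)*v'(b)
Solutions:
 v(b) = C1*exp(-4*li(b))


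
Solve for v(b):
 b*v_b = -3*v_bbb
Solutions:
 v(b) = C1 + Integral(C2*airyai(-3^(2/3)*b/3) + C3*airybi(-3^(2/3)*b/3), b)


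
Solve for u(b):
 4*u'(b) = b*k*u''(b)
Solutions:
 u(b) = C1 + b^(((re(k) + 4)*re(k) + im(k)^2)/(re(k)^2 + im(k)^2))*(C2*sin(4*log(b)*Abs(im(k))/(re(k)^2 + im(k)^2)) + C3*cos(4*log(b)*im(k)/(re(k)^2 + im(k)^2)))


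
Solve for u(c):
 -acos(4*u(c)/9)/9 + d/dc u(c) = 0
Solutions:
 Integral(1/acos(4*_y/9), (_y, u(c))) = C1 + c/9


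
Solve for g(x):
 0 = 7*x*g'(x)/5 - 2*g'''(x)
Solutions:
 g(x) = C1 + Integral(C2*airyai(10^(2/3)*7^(1/3)*x/10) + C3*airybi(10^(2/3)*7^(1/3)*x/10), x)


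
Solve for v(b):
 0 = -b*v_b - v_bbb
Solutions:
 v(b) = C1 + Integral(C2*airyai(-b) + C3*airybi(-b), b)


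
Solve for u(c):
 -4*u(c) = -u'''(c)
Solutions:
 u(c) = C3*exp(2^(2/3)*c) + (C1*sin(2^(2/3)*sqrt(3)*c/2) + C2*cos(2^(2/3)*sqrt(3)*c/2))*exp(-2^(2/3)*c/2)


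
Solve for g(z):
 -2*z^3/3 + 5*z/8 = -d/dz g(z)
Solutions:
 g(z) = C1 + z^4/6 - 5*z^2/16


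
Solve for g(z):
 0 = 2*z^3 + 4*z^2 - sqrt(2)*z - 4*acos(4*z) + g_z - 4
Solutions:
 g(z) = C1 - z^4/2 - 4*z^3/3 + sqrt(2)*z^2/2 + 4*z*acos(4*z) + 4*z - sqrt(1 - 16*z^2)


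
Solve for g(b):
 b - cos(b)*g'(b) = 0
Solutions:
 g(b) = C1 + Integral(b/cos(b), b)


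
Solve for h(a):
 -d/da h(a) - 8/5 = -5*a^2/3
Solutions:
 h(a) = C1 + 5*a^3/9 - 8*a/5


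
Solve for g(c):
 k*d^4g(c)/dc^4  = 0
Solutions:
 g(c) = C1 + C2*c + C3*c^2 + C4*c^3


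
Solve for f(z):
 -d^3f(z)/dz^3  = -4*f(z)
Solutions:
 f(z) = C3*exp(2^(2/3)*z) + (C1*sin(2^(2/3)*sqrt(3)*z/2) + C2*cos(2^(2/3)*sqrt(3)*z/2))*exp(-2^(2/3)*z/2)


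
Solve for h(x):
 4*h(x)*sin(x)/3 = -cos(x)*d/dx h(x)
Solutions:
 h(x) = C1*cos(x)^(4/3)


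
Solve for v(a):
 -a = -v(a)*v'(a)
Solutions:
 v(a) = -sqrt(C1 + a^2)
 v(a) = sqrt(C1 + a^2)


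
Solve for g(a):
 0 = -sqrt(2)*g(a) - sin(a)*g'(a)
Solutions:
 g(a) = C1*(cos(a) + 1)^(sqrt(2)/2)/(cos(a) - 1)^(sqrt(2)/2)


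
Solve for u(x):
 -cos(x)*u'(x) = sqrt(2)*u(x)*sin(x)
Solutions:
 u(x) = C1*cos(x)^(sqrt(2))


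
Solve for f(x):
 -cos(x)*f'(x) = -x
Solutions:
 f(x) = C1 + Integral(x/cos(x), x)


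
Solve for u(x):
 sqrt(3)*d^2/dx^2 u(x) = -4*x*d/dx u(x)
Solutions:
 u(x) = C1 + C2*erf(sqrt(2)*3^(3/4)*x/3)


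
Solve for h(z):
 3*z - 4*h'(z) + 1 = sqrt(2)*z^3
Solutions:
 h(z) = C1 - sqrt(2)*z^4/16 + 3*z^2/8 + z/4


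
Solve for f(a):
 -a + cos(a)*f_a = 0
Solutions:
 f(a) = C1 + Integral(a/cos(a), a)


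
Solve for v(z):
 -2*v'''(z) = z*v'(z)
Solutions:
 v(z) = C1 + Integral(C2*airyai(-2^(2/3)*z/2) + C3*airybi(-2^(2/3)*z/2), z)
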